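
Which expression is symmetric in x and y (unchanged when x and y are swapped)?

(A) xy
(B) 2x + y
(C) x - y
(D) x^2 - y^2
A

A symmetric expression is unchanged when the variables are permuted; here the transformation to test is the swap (x, y) -> (y, x).
Substitute the transformed coordinates into each option and compare with the original:
(A) xy  ->  (y)(x) = xy   [equals xy: invariant]
(B) 2x + y  ->  2(y) + (x) = x + 2y   [differs from 2x + y: not invariant]
(C) x - y  ->  (y) - (x) = -x + y   [differs from x - y: not invariant]
(D) x^2 - y^2  ->  (y)^2 - (x)^2 = -x^2 + y^2   [differs from x^2 - y^2: not invariant]

Only option (A), xy, is unchanged by the transformation.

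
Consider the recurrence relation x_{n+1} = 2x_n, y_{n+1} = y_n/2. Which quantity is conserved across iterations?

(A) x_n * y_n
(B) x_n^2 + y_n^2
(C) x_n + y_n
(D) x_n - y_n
A

For the recurrence x_{n+1} = 2x_n, y_{n+1} = y_n/2:

x_{n+1} * y_{n+1} = (2x_n) * (y_n/2) = x_n * y_n
The product is conserved.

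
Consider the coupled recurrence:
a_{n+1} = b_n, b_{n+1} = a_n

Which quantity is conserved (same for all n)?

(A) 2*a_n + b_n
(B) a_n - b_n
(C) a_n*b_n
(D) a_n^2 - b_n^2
C

Replace a_n by a_{n+1} = b_n and b_n by b_{n+1} = a_n in each option and simplify:
(A) 2*a_n + b_n  ->  2*(b_n) + (a_n) = a_n + 2*b_n   [not conserved]
(B) a_n - b_n  ->  (b_n) - (a_n) = -a_n + b_n   [not conserved]
(C) a_n*b_n  ->  (b_n)*(a_n) = a_n*b_n   [conserved]
(D) a_n^2 - b_n^2  ->  (b_n)^2 - (a_n)^2 = -a_n^2 + b_n^2   [not conserved]

Only (C) a_n*b_n returns to itself after one step, so it is the conserved quantity.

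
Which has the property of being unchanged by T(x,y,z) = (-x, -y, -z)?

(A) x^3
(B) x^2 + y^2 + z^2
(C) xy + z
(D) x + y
B

Apply T(x,y,z) = (-x, -y, -z) to each option, i.e. replace (x, y, z) by the transformed coordinates.
Substitute the transformed coordinates into each option and compare with the original:
(A) x^3  ->  (-x)^3 = -x^3   [differs from x^3: not invariant]
(B) x^2 + y^2 + z^2  ->  (-x)^2 + (-y)^2 + (-z)^2 = x^2 + y^2 + z^2   [equals x^2 + y^2 + z^2: invariant]
(C) xy + z  ->  (-x)(-y) + (-z) = xy - z   [differs from xy + z: not invariant]
(D) x + y  ->  (-x) + (-y) = -x - y   [differs from x + y: not invariant]

Only option (B), x^2 + y^2 + z^2, is unchanged by the transformation.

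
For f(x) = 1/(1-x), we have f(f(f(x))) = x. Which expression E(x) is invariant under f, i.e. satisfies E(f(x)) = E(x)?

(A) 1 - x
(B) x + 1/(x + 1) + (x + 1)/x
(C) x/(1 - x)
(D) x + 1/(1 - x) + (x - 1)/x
D

Replace x by f(x) = 1/(1 - x) in each option and simplify. As a quick numerical cross-check, also compare E(5) with E(f(5)) = E(-1/4).

(A) 1 - x  ->  1 - (1/(1 - x)) = x/(x - 1); check: E(5) = -4 but E(-1/4) = 5/4.   [not invariant]
(B) x + 1/(x + 1) + (x + 1)/x  ->  (1/(1 - x)) + 1/((1/(1 - x)) + 1) + ((1/(1 - x)) + 1)/(1/(1 - x)) = (-x^3 + 6x^2 - 11x + 7)/(x^2 - 3x + 2); check: E(5) = 191/30 but E(-1/4) = -23/12.   [not invariant]
(C) x/(1 - x)  ->  (1/(1 - x))/(1 - (1/(1 - x))) = -1/x; check: E(5) = -5/4 but E(-1/4) = -1/5.   [not invariant]
(D) x + 1/(1 - x) + (x - 1)/x  ->  (1/(1 - x)) + 1/(1 - (1/(1 - x))) + ((1/(1 - x)) - 1)/(1/(1 - x)), which simplifies back to x + 1/(1 - x) + (x - 1)/x; check: E(5) = 111/20, E(-1/4) = 111/20.   [invariant]

Only (D) is unchanged. Indeed f(f(x)) = 1/(1 - 1/(1-x)) = (1-x)/(-x) = (x-1)/x, so E(x) = x + f(x) + f(f(x)) is the sum over the whole 3-cycle; applying f just permutes the three terms cyclically (x -> f(x) -> f(f(x)) -> x), leaving the sum unchanged.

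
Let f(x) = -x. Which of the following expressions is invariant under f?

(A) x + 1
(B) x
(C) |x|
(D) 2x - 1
C

For f(x) = -x:
Applying f replaces x by -x. Since |-x| = |x|, the absolute value is unchanged by f, whereas x -> -x, 2x - 1 -> -2x - 1 and x + 1 -> -x + 1 all change.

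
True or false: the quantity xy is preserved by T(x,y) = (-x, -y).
True

Substitute T(x,y) = (-x, -y) into the expression and compare with the original.

Original: xy
After applying T: (-x)(-y) = xy

This is identical to the original xy, so the expression is invariant.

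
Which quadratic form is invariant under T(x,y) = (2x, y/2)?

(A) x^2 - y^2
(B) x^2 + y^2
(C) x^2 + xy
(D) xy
D

T multiplies x by 2 and divides y by 2.
Substitute the transformed coordinates into each option and compare with the original:
(A) x^2 - y^2  ->  (2x)^2 - (y/2)^2 = 4x^2 - y^2/4   [differs from x^2 - y^2: not invariant]
(B) x^2 + y^2  ->  (2x)^2 + (y/2)^2 = 4x^2 + y^2/4   [differs from x^2 + y^2: not invariant]
(C) x^2 + xy  ->  (2x)^2 + (2x)(y/2) = 4x^2 + xy   [differs from x^2 + xy: not invariant]
(D) xy  ->  (2x)(y/2) = xy   [equals xy: invariant]

Only option (D), xy, is unchanged by the transformation.
The factors 2 and 1/2 cancel only in the pure product xy.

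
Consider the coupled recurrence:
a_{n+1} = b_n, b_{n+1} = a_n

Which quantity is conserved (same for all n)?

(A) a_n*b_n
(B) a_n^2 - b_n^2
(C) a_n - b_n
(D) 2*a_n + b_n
A

Replace a_n by a_{n+1} = b_n and b_n by b_{n+1} = a_n in each option and simplify:
(A) a_n*b_n  ->  (b_n)*(a_n) = a_n*b_n   [conserved]
(B) a_n^2 - b_n^2  ->  (b_n)^2 - (a_n)^2 = -a_n^2 + b_n^2   [not conserved]
(C) a_n - b_n  ->  (b_n) - (a_n) = -a_n + b_n   [not conserved]
(D) 2*a_n + b_n  ->  2*(b_n) + (a_n) = a_n + 2*b_n   [not conserved]

Only (A) a_n*b_n returns to itself after one step, so it is the conserved quantity.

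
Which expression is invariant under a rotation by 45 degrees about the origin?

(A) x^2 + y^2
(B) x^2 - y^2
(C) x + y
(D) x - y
A

A rotation by 45 degrees sends (x, y) to (sqrt(2)x/2 - sqrt(2)y/2, sqrt(2)x/2 + sqrt(2)y/2).
Substitute the transformed coordinates into each option and compare with the original:
(A) x^2 + y^2  ->  (sqrt(2)x/2 - sqrt(2)y/2)^2 + (sqrt(2)x/2 + sqrt(2)y/2)^2 = x^2 + y^2   [equals x^2 + y^2: invariant]
(B) x^2 - y^2  ->  (sqrt(2)x/2 - sqrt(2)y/2)^2 - (sqrt(2)x/2 + sqrt(2)y/2)^2 = -2xy   [differs from x^2 - y^2: not invariant]
(C) x + y  ->  (sqrt(2)x/2 - sqrt(2)y/2) + (sqrt(2)x/2 + sqrt(2)y/2) = sqrt(2)x   [differs from x + y: not invariant]
(D) x - y  ->  (sqrt(2)x/2 - sqrt(2)y/2) - (sqrt(2)x/2 + sqrt(2)y/2) = -sqrt(2)y   [differs from x - y: not invariant]

Only option (A), x^2 + y^2, is unchanged by the transformation.
Geometrically, x^2 + y^2 is the squared distance from the origin, which every rotation about the origin preserves.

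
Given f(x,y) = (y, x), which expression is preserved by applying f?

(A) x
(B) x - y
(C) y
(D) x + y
D

For f(x,y) = (y, x):
After applying f: x' = y, y' = x. So x' + y' = y + x = x + y.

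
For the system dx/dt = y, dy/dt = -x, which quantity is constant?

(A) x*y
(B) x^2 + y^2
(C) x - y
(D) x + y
B

A first integral I satisfies dI/dt = 0 along every solution. Differentiate each option and use the equation of motion:
(A) d/dt[x*y] = (dx/dt)y + x(dy/dt) = y^2 - x^2, not identically 0
(B) d/dt[x^2 + y^2] = 2x*dx/dt + 2y*dy/dt = 2x*y + 2y*(-x) = 0
(C) d/dt[x - y] = y - (-x) = x + y, not identically 0
(D) d/dt[x + y] = y + (-x) = y - x, not identically 0

Only (B) has zero time-derivative. So x^2 + y^2 (the squared radius; trajectories are circles) is the conserved quantity.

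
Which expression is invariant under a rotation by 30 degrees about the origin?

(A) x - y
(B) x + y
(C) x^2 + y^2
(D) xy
C

A rotation by 30 degrees sends (x, y) to (sqrt(3)x/2 - y/2, x/2 + sqrt(3)y/2).
Substitute the transformed coordinates into each option and compare with the original:
(A) x - y  ->  (sqrt(3)x/2 - y/2) - (x/2 + sqrt(3)y/2) = -x/2 + sqrt(3)x/2 - sqrt(3)y/2 - y/2   [differs from x - y: not invariant]
(B) x + y  ->  (sqrt(3)x/2 - y/2) + (x/2 + sqrt(3)y/2) = x/2 + sqrt(3)x/2 - y/2 + sqrt(3)y/2   [differs from x + y: not invariant]
(C) x^2 + y^2  ->  (sqrt(3)x/2 - y/2)^2 + (x/2 + sqrt(3)y/2)^2 = x^2 + y^2   [equals x^2 + y^2: invariant]
(D) xy  ->  (sqrt(3)x/2 - y/2)(x/2 + sqrt(3)y/2) = sqrt(3)x^2/4 + xy/2 - sqrt(3)y^2/4   [differs from xy: not invariant]

Only option (C), x^2 + y^2, is unchanged by the transformation.
Geometrically, x^2 + y^2 is the squared distance from the origin, which every rotation about the origin preserves.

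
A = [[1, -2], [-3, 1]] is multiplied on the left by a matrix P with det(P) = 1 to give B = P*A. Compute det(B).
-5

By the multiplicative property of determinants, det(B) = det(P*A) = det(P) * det(A) = det(A),
so the determinant is invariant under multiplication by any determinant-1 matrix; we just need det(A).

det(A) = (1)(1) - (-2)(-3) = 1 - 6 = -5

Therefore det(B) = 1 * (-5) = -5.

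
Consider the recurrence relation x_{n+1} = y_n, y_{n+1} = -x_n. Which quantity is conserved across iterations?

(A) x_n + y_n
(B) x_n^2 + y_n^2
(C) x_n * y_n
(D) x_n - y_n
B

For the recurrence x_{n+1} = y_n, y_{n+1} = -x_n:

x_{n+1}^2 + y_{n+1}^2 = y_n^2 + (-x_n)^2 = x_n^2 + y_n^2
The sum of squares is conserved (like energy in a harmonic oscillator).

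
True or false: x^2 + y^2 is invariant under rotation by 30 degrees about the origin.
True

Applying rotation by 30 degrees: x' = x*cos(30 degrees) - y*sin(30 degrees) = sqrt(3)x/2 - y/2, y' = x*sin(30 degrees) + y*cos(30 degrees) = x/2 + sqrt(3)y/2

Substituting into x^2 + y^2:
(sqrt(3)x/2 - y/2)^2 + (x/2 + sqrt(3)y/2)^2
= x^2 + y^2

This equals the original expression x^2 + y^2, so it IS invariant.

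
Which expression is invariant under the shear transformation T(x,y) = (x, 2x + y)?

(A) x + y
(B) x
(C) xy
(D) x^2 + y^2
B

Under the shear T(x,y) = (x, 2x + y):
Substitute the transformed coordinates into each option and compare with the original:
(A) x + y  ->  (x) + (2x + y) = 3x + y   [differs from x + y: not invariant]
(B) x  ->  (x) = x   [equals x: invariant]
(C) xy  ->  (x)(2x + y) = 2x^2 + xy   [differs from xy: not invariant]
(D) x^2 + y^2  ->  (x)^2 + (2x + y)^2 = 5x^2 + 4xy + y^2   [differs from x^2 + y^2: not invariant]

Only option (B), x, is unchanged by the transformation.
A vertical shear moves points parallel to the y-axis, so the x-coordinate (and any function of x alone) is unchanged.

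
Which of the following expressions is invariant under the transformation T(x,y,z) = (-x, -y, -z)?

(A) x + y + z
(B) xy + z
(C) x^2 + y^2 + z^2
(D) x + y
C

Apply T(x,y,z) = (-x, -y, -z) to each option, i.e. replace (x, y, z) by the transformed coordinates.
Substitute the transformed coordinates into each option and compare with the original:
(A) x + y + z  ->  (-x) + (-y) + (-z) = -x - y - z   [differs from x + y + z: not invariant]
(B) xy + z  ->  (-x)(-y) + (-z) = xy - z   [differs from xy + z: not invariant]
(C) x^2 + y^2 + z^2  ->  (-x)^2 + (-y)^2 + (-z)^2 = x^2 + y^2 + z^2   [equals x^2 + y^2 + z^2: invariant]
(D) x + y  ->  (-x) + (-y) = -x - y   [differs from x + y: not invariant]

Only option (C), x^2 + y^2 + z^2, is unchanged by the transformation.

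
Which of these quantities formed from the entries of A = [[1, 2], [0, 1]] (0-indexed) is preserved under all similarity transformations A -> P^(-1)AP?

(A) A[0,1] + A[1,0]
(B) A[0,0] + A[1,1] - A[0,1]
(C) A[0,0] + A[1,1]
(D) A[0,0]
C

A[0,0] + A[1,1] is the trace of A. By the cyclic property of the trace, tr(P^(-1)AP) = tr(APP^(-1)) = tr(A), so it is the same for every matrix similar to A.

The other combinations are not similarity invariants. For example, take P = [[1, 1], [1, 2]] (det P = 1), so P^(-1) = [[2, -1], [-1, 1]] and
B = P^(-1)AP = [[5, 8], [-2, -3]].
Evaluating each option on A and on B:
(A) A[0,1] + A[1,0]: 2 for A, 6 for B -> changes
(B) A[0,0] + A[1,1] - A[0,1]: 0 for A, -6 for B -> changes
(C) A[0,0] + A[1,1]: 2 for A, 2 for B -> unchanged
(D) A[0,0]: 1 for A, 5 for B -> changes

Only (C) A[0,0] + A[1,1] = 2 survives (and it does so for every P, not just this one), so it is the invariant.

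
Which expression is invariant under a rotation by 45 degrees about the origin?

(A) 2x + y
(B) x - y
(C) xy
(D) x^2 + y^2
D

A rotation by 45 degrees sends (x, y) to (sqrt(2)x/2 - sqrt(2)y/2, sqrt(2)x/2 + sqrt(2)y/2).
Substitute the transformed coordinates into each option and compare with the original:
(A) 2x + y  ->  2(sqrt(2)x/2 - sqrt(2)y/2) + (sqrt(2)x/2 + sqrt(2)y/2) = 3sqrt(2)x/2 - sqrt(2)y/2   [differs from 2x + y: not invariant]
(B) x - y  ->  (sqrt(2)x/2 - sqrt(2)y/2) - (sqrt(2)x/2 + sqrt(2)y/2) = -sqrt(2)y   [differs from x - y: not invariant]
(C) xy  ->  (sqrt(2)x/2 - sqrt(2)y/2)(sqrt(2)x/2 + sqrt(2)y/2) = x^2/2 - y^2/2   [differs from xy: not invariant]
(D) x^2 + y^2  ->  (sqrt(2)x/2 - sqrt(2)y/2)^2 + (sqrt(2)x/2 + sqrt(2)y/2)^2 = x^2 + y^2   [equals x^2 + y^2: invariant]

Only option (D), x^2 + y^2, is unchanged by the transformation.
Geometrically, x^2 + y^2 is the squared distance from the origin, which every rotation about the origin preserves.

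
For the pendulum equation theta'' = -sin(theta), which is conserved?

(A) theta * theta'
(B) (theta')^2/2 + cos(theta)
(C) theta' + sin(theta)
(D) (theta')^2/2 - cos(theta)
D

A first integral I satisfies dI/dt = 0 along every solution. Differentiate each option and use the equation of motion:
(A) d/dt[theta * theta'] = (theta')^2 + theta theta'' = (theta')^2 - theta sin(theta), not identically 0
(B) d/dt[(theta')^2/2 + cos(theta)] = theta' theta'' - sin(theta) theta' = -2 theta' sin(theta), not identically 0
(C) d/dt[theta' + sin(theta)] = theta'' + cos(theta) theta' = -sin(theta) + theta' cos(theta), not identically 0
(D) d/dt[(theta')^2/2 - cos(theta)] = theta' theta'' + sin(theta) theta' = theta'(-sin(theta)) + theta' sin(theta) = 0

Only (D) has zero time-derivative. This is the total energy: kinetic (theta')^2/2 plus potential -cos(theta).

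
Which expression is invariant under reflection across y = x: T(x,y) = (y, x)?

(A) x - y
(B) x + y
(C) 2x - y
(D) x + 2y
B

The map is reflection across y = x: T(x,y) = (y, x).
Substitute the transformed coordinates into each option and compare with the original:
(A) x - y  ->  (y) - (x) = -x + y   [differs from x - y: not invariant]
(B) x + y  ->  (y) + (x) = x + y   [equals x + y: invariant]
(C) 2x - y  ->  2(y) - (x) = -x + 2y   [differs from 2x - y: not invariant]
(D) x + 2y  ->  (y) + 2(x) = 2x + y   [differs from x + 2y: not invariant]

Only option (B), x + y, is unchanged by the transformation.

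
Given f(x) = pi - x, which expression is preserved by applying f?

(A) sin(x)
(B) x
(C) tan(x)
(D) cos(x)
A

For f(x) = pi - x:
sin(pi - x) = sin(x), so sine is invariant under this transformation.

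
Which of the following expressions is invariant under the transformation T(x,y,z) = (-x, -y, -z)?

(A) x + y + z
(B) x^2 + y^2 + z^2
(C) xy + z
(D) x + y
B

Apply T(x,y,z) = (-x, -y, -z) to each option, i.e. replace (x, y, z) by the transformed coordinates.
Substitute the transformed coordinates into each option and compare with the original:
(A) x + y + z  ->  (-x) + (-y) + (-z) = -x - y - z   [differs from x + y + z: not invariant]
(B) x^2 + y^2 + z^2  ->  (-x)^2 + (-y)^2 + (-z)^2 = x^2 + y^2 + z^2   [equals x^2 + y^2 + z^2: invariant]
(C) xy + z  ->  (-x)(-y) + (-z) = xy - z   [differs from xy + z: not invariant]
(D) x + y  ->  (-x) + (-y) = -x - y   [differs from x + y: not invariant]

Only option (B), x^2 + y^2 + z^2, is unchanged by the transformation.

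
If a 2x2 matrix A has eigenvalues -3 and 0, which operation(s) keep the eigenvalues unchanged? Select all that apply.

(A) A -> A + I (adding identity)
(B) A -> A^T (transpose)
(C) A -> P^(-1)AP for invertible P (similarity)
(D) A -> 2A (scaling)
B and C

Eigenvalues are preserved by:
1. Similarity transformations: A -> P^(-1)AP (same characteristic polynomial)
2. Transpose: A^T has the same eigenvalues as A

Eigenvalues are NOT preserved by:
- Adding identity: eigenvalues become -3+1, 0+1
- Scaling: eigenvalues become -6, 0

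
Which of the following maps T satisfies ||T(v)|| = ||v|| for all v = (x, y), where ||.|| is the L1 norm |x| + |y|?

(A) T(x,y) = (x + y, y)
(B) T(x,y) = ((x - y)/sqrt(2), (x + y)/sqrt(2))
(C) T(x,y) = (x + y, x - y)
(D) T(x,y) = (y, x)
D

A transformation preserves a norm if ||T(v)|| = ||v|| for every v; a single vector where the norm changes rules an option out.

(A) T(x,y) = (x + y, y): v = (0, 1) has norm |0| + |1| = 1, but T(v) = (1, 1) has norm 2 -- not preserved.
(B) T(x,y) = ((x - y)/sqrt(2), (x + y)/sqrt(2)): v = (1, 0) has norm |1| + |0| = 1, but T(v) = (sqrt(2)/2, sqrt(2)/2) has norm sqrt(2) -- not preserved.
(C) T(x,y) = (x + y, x - y): v = (1, 0) has norm |1| + |0| = 1, but T(v) = (1, 1) has norm 2 -- not preserved.
(D) T(x,y) = (y, x): preserves the norm -- it only permutes the coordinates and/or flips signs, which leaves |x| + |y| unchanged.

Therefore the answer is (D).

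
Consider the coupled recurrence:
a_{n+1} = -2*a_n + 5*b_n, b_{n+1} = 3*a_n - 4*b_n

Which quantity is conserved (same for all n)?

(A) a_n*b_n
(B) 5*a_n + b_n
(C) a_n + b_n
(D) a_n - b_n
C

Replace a_n by a_{n+1} = -2*a_n + 5*b_n and b_n by b_{n+1} = 3*a_n - 4*b_n in each option and simplify:
(A) a_n*b_n  ->  (-2*a_n + 5*b_n)*(3*a_n - 4*b_n) = -6*a_n^2 + 23*a_n*b_n - 20*b_n^2   [not conserved]
(B) 5*a_n + b_n  ->  5*(-2*a_n + 5*b_n) + (3*a_n - 4*b_n) = -7*a_n + 21*b_n   [not conserved]
(C) a_n + b_n  ->  (-2*a_n + 5*b_n) + (3*a_n - 4*b_n) = a_n + b_n   [conserved]
(D) a_n - b_n  ->  (-2*a_n + 5*b_n) - (3*a_n - 4*b_n) = -5*a_n + 9*b_n   [not conserved]

Only (C) a_n + b_n returns to itself after one step, so it is the conserved quantity.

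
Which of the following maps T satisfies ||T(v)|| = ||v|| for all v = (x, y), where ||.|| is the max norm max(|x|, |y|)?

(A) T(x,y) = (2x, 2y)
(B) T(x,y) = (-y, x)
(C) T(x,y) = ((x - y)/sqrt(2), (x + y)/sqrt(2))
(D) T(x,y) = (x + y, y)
B

A transformation preserves a norm if ||T(v)|| = ||v|| for every v; a single vector where the norm changes rules an option out.

(A) T(x,y) = (2x, 2y): v = (1, 0) has norm max(|1|, |0|) = 1, but T(v) = (2, 0) has norm 2 -- not preserved.
(B) T(x,y) = (-y, x): preserves the norm -- it only permutes the coordinates and/or flips signs, which leaves max(|x|, |y|) unchanged.
(C) T(x,y) = ((x - y)/sqrt(2), (x + y)/sqrt(2)): v = (1, 0) has norm max(|1|, |0|) = 1, but T(v) = (sqrt(2)/2, sqrt(2)/2) has norm sqrt(2)/2 -- not preserved.
(D) T(x,y) = (x + y, y): v = (1, 1) has norm max(|1|, |1|) = 1, but T(v) = (2, 1) has norm 2 -- not preserved.

Therefore the answer is (B).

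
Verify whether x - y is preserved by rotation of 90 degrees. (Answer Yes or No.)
No

Applying rotation by 90 degrees: x' = x*cos(90 degrees) - y*sin(90 degrees) = -y, y' = x*sin(90 degrees) + y*cos(90 degrees) = x

Substituting into x - y:
(-y) - (x)
= -x - y

This differs from the original expression x - y, so it is NOT invariant.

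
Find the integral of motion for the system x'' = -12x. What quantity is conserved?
E = (x')^2 + 12x^2

Multiply the equation by x':
x' * x'' = -12x * x'
The left side is d/dt[(x')^2/2] and the right side is d/dt[-12x^2/2], so
d/dt[(x')^2/2 + 12x^2/2] = 0, i.e. (x')^2/2 + 12x^2/2 = constant.
Multiplying by 2, the integral of motion is E = (x')^2 + 12x^2.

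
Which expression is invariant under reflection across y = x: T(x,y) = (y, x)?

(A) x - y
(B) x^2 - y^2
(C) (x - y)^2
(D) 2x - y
C

The map is reflection across y = x: T(x,y) = (y, x).
Substitute the transformed coordinates into each option and compare with the original:
(A) x - y  ->  (y) - (x) = -x + y   [differs from x - y: not invariant]
(B) x^2 - y^2  ->  (y)^2 - (x)^2 = -x^2 + y^2   [differs from x^2 - y^2: not invariant]
(C) (x - y)^2  ->  ((y) - (x))^2 = x^2 - 2xy + y^2   [equals (x - y)^2: invariant]
(D) 2x - y  ->  2(y) - (x) = -x + 2y   [differs from 2x - y: not invariant]

Only option (C), (x - y)^2, is unchanged by the transformation.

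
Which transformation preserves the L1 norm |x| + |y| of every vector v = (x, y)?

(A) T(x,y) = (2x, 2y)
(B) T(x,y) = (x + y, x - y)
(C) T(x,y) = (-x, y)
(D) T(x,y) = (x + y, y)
C

A transformation preserves a norm if ||T(v)|| = ||v|| for every v; a single vector where the norm changes rules an option out.

(A) T(x,y) = (2x, 2y): v = (1, 0) has norm |1| + |0| = 1, but T(v) = (2, 0) has norm 2 -- not preserved.
(B) T(x,y) = (x + y, x - y): v = (1, 0) has norm |1| + |0| = 1, but T(v) = (1, 1) has norm 2 -- not preserved.
(C) T(x,y) = (-x, y): preserves the norm -- it only permutes the coordinates and/or flips signs, which leaves |x| + |y| unchanged.
(D) T(x,y) = (x + y, y): v = (0, 1) has norm |0| + |1| = 1, but T(v) = (1, 1) has norm 2 -- not preserved.

Therefore the answer is (C).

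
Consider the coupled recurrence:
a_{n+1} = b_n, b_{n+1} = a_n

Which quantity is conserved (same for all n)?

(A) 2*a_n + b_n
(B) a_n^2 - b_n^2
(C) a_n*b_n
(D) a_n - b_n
C

Replace a_n by a_{n+1} = b_n and b_n by b_{n+1} = a_n in each option and simplify:
(A) 2*a_n + b_n  ->  2*(b_n) + (a_n) = a_n + 2*b_n   [not conserved]
(B) a_n^2 - b_n^2  ->  (b_n)^2 - (a_n)^2 = -a_n^2 + b_n^2   [not conserved]
(C) a_n*b_n  ->  (b_n)*(a_n) = a_n*b_n   [conserved]
(D) a_n - b_n  ->  (b_n) - (a_n) = -a_n + b_n   [not conserved]

Only (C) a_n*b_n returns to itself after one step, so it is the conserved quantity.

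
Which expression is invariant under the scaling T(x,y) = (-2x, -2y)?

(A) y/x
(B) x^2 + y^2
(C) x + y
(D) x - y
A

Under the uniform scaling T(x,y) = (-2x, -2y):
Substitute the transformed coordinates into each option and compare with the original:
(A) y/x  ->  (-2y)/(-2x) = y/x   [equals y/x: invariant]
(B) x^2 + y^2  ->  (-2x)^2 + (-2y)^2 = 4x^2 + 4y^2   [differs from x^2 + y^2: not invariant]
(C) x + y  ->  (-2x) + (-2y) = -2x - 2y   [differs from x + y: not invariant]
(D) x - y  ->  (-2x) - (-2y) = -2x + 2y   [differs from x - y: not invariant]

Only option (A), y/x, is unchanged by the transformation.
The common factor -2 cancels in a ratio of coordinates, while sums, products and sums of squares pick up factors of -2 or 4.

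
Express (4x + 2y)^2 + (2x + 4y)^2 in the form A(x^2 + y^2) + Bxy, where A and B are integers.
20(x^2 + y^2) + 32xy

Expanding: (4x + 2y)^2 = 16x^2 + 16xy + 4y^2
(2x + 4y)^2 = 4x^2 + 16xy + 16y^2
Sum = (16+4)(x^2+y^2) + 32xy = 20(x^2 + y^2) + 32xy
This is symmetric in x and y.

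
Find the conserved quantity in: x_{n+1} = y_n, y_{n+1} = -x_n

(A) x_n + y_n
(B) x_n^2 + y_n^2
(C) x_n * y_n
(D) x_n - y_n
B

For the recurrence x_{n+1} = y_n, y_{n+1} = -x_n:

x_{n+1}^2 + y_{n+1}^2 = y_n^2 + (-x_n)^2 = x_n^2 + y_n^2
The sum of squares is conserved (like energy in a harmonic oscillator).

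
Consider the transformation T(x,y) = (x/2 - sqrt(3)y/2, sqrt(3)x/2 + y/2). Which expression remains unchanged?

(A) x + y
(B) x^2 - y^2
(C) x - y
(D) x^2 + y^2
D

An expression E(x,y) is invariant under T if E(T(x,y)) = E(x,y). Here T(x,y) = (x/2 - sqrt(3)y/2, sqrt(3)x/2 + y/2).
Substitute the transformed coordinates into each option and compare with the original:
(A) x + y  ->  (x/2 - sqrt(3)y/2) + (sqrt(3)x/2 + y/2) = x/2 + sqrt(3)x/2 - sqrt(3)y/2 + y/2   [differs from x + y: not invariant]
(B) x^2 - y^2  ->  (x/2 - sqrt(3)y/2)^2 - (sqrt(3)x/2 + y/2)^2 = -x^2/2 - sqrt(3)xy + y^2/2   [differs from x^2 - y^2: not invariant]
(C) x - y  ->  (x/2 - sqrt(3)y/2) - (sqrt(3)x/2 + y/2) = -sqrt(3)x/2 + x/2 - sqrt(3)y/2 - y/2   [differs from x - y: not invariant]
(D) x^2 + y^2  ->  (x/2 - sqrt(3)y/2)^2 + (sqrt(3)x/2 + y/2)^2 = x^2 + y^2   [equals x^2 + y^2: invariant]

Only option (D), x^2 + y^2, is unchanged by the transformation.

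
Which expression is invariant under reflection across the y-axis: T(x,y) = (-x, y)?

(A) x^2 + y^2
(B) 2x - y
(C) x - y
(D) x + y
A

The map is reflection across the y-axis: T(x,y) = (-x, y).
Substitute the transformed coordinates into each option and compare with the original:
(A) x^2 + y^2  ->  (-x)^2 + (y)^2 = x^2 + y^2   [equals x^2 + y^2: invariant]
(B) 2x - y  ->  2(-x) - (y) = -2x - y   [differs from 2x - y: not invariant]
(C) x - y  ->  (-x) - (y) = -x - y   [differs from x - y: not invariant]
(D) x + y  ->  (-x) + (y) = -x + y   [differs from x + y: not invariant]

Only option (A), x^2 + y^2, is unchanged by the transformation.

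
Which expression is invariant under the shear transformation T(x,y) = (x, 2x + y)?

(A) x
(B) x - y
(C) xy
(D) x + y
A

Under the shear T(x,y) = (x, 2x + y):
Substitute the transformed coordinates into each option and compare with the original:
(A) x  ->  (x) = x   [equals x: invariant]
(B) x - y  ->  (x) - (2x + y) = -x - y   [differs from x - y: not invariant]
(C) xy  ->  (x)(2x + y) = 2x^2 + xy   [differs from xy: not invariant]
(D) x + y  ->  (x) + (2x + y) = 3x + y   [differs from x + y: not invariant]

Only option (A), x, is unchanged by the transformation.
A vertical shear moves points parallel to the y-axis, so the x-coordinate (and any function of x alone) is unchanged.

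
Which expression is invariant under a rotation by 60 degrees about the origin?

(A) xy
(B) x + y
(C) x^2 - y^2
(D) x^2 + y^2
D

A rotation by 60 degrees sends (x, y) to (x/2 - sqrt(3)y/2, sqrt(3)x/2 + y/2).
Substitute the transformed coordinates into each option and compare with the original:
(A) xy  ->  (x/2 - sqrt(3)y/2)(sqrt(3)x/2 + y/2) = sqrt(3)x^2/4 - xy/2 - sqrt(3)y^2/4   [differs from xy: not invariant]
(B) x + y  ->  (x/2 - sqrt(3)y/2) + (sqrt(3)x/2 + y/2) = x/2 + sqrt(3)x/2 - sqrt(3)y/2 + y/2   [differs from x + y: not invariant]
(C) x^2 - y^2  ->  (x/2 - sqrt(3)y/2)^2 - (sqrt(3)x/2 + y/2)^2 = -x^2/2 - sqrt(3)xy + y^2/2   [differs from x^2 - y^2: not invariant]
(D) x^2 + y^2  ->  (x/2 - sqrt(3)y/2)^2 + (sqrt(3)x/2 + y/2)^2 = x^2 + y^2   [equals x^2 + y^2: invariant]

Only option (D), x^2 + y^2, is unchanged by the transformation.
Geometrically, x^2 + y^2 is the squared distance from the origin, which every rotation about the origin preserves.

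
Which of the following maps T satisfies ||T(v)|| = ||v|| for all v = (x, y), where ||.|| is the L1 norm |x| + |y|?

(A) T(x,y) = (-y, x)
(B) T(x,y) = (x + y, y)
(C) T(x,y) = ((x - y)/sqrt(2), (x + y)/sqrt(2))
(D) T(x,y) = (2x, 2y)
A

A transformation preserves a norm if ||T(v)|| = ||v|| for every v; a single vector where the norm changes rules an option out.

(A) T(x,y) = (-y, x): preserves the norm -- it only permutes the coordinates and/or flips signs, which leaves |x| + |y| unchanged.
(B) T(x,y) = (x + y, y): v = (0, 1) has norm |0| + |1| = 1, but T(v) = (1, 1) has norm 2 -- not preserved.
(C) T(x,y) = ((x - y)/sqrt(2), (x + y)/sqrt(2)): v = (1, 0) has norm |1| + |0| = 1, but T(v) = (sqrt(2)/2, sqrt(2)/2) has norm sqrt(2) -- not preserved.
(D) T(x,y) = (2x, 2y): v = (1, 0) has norm |1| + |0| = 1, but T(v) = (2, 0) has norm 2 -- not preserved.

Therefore the answer is (A).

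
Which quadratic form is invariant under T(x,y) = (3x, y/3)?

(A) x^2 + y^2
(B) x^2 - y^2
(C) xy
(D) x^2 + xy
C

T multiplies x by 3 and divides y by 3.
Substitute the transformed coordinates into each option and compare with the original:
(A) x^2 + y^2  ->  (3x)^2 + (y/3)^2 = 9x^2 + y^2/9   [differs from x^2 + y^2: not invariant]
(B) x^2 - y^2  ->  (3x)^2 - (y/3)^2 = 9x^2 - y^2/9   [differs from x^2 - y^2: not invariant]
(C) xy  ->  (3x)(y/3) = xy   [equals xy: invariant]
(D) x^2 + xy  ->  (3x)^2 + (3x)(y/3) = 9x^2 + xy   [differs from x^2 + xy: not invariant]

Only option (C), xy, is unchanged by the transformation.
The factors 3 and 1/3 cancel only in the pure product xy.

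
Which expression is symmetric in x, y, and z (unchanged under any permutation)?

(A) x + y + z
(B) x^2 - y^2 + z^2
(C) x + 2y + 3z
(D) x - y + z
A

A symmetric expression is unchanged when the variables are permuted; here the transformation to test is the swap (x, y) -> (y, x).
A symmetric expression must survive every permutation; the single swap x <-> y already eliminates the distractors, and the keyed expression is also unchanged by x <-> z and y <-> z (each variable enters it in exactly the same way).
Substitute the transformed coordinates into each option and compare with the original:
(A) x + y + z  ->  (y) + (x) + z = x + y + z   [equals x + y + z: invariant]
(B) x^2 - y^2 + z^2  ->  (y)^2 - (x)^2 + z^2 = -x^2 + y^2 + z^2   [differs from x^2 - y^2 + z^2: not invariant]
(C) x + 2y + 3z  ->  (y) + 2(x) + 3z = 2x + y + 3z   [differs from x + 2y + 3z: not invariant]
(D) x - y + z  ->  (y) - (x) + z = -x + y + z   [differs from x - y + z: not invariant]

Only option (A), x + y + z, is unchanged by the transformation.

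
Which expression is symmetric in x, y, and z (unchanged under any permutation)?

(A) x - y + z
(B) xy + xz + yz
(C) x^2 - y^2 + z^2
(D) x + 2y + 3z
B

A symmetric expression is unchanged when the variables are permuted; here the transformation to test is the swap (x, y) -> (y, x).
A symmetric expression must survive every permutation; the single swap x <-> y already eliminates the distractors, and the keyed expression is also unchanged by x <-> z and y <-> z (each variable enters it in exactly the same way).
Substitute the transformed coordinates into each option and compare with the original:
(A) x - y + z  ->  (y) - (x) + z = -x + y + z   [differs from x - y + z: not invariant]
(B) xy + xz + yz  ->  (y)(x) + (y)z + (x)z = xy + xz + yz   [equals xy + xz + yz: invariant]
(C) x^2 - y^2 + z^2  ->  (y)^2 - (x)^2 + z^2 = -x^2 + y^2 + z^2   [differs from x^2 - y^2 + z^2: not invariant]
(D) x + 2y + 3z  ->  (y) + 2(x) + 3z = 2x + y + 3z   [differs from x + 2y + 3z: not invariant]

Only option (B), xy + xz + yz, is unchanged by the transformation.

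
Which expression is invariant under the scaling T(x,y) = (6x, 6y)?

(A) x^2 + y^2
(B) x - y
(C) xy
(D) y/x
D

Under the uniform scaling T(x,y) = (6x, 6y):
Substitute the transformed coordinates into each option and compare with the original:
(A) x^2 + y^2  ->  (6x)^2 + (6y)^2 = 36x^2 + 36y^2   [differs from x^2 + y^2: not invariant]
(B) x - y  ->  (6x) - (6y) = 6x - 6y   [differs from x - y: not invariant]
(C) xy  ->  (6x)(6y) = 36xy   [differs from xy: not invariant]
(D) y/x  ->  (6y)/(6x) = y/x   [equals y/x: invariant]

Only option (D), y/x, is unchanged by the transformation.
The common factor 6 cancels in a ratio of coordinates, while sums, products and sums of squares pick up factors of 6 or 36.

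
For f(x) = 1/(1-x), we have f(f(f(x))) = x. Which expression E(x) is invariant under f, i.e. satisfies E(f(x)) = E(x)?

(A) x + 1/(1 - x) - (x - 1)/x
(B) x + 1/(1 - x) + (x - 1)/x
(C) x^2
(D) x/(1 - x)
B

Replace x by f(x) = 1/(1 - x) in each option and simplify. As a quick numerical cross-check, also compare E(3) with E(f(3)) = E(-1/2).

(A) x + 1/(1 - x) - (x - 1)/x  ->  (1/(1 - x)) + 1/(1 - (1/(1 - x))) - ((1/(1 - x)) - 1)/(1/(1 - x)) = (x^2(1 - x) - x + (x - 1)^2)/(x(x - 1)); check: E(3) = 11/6 but E(-1/2) = -17/6.   [not invariant]
(B) x + 1/(1 - x) + (x - 1)/x  ->  (1/(1 - x)) + 1/(1 - (1/(1 - x))) + ((1/(1 - x)) - 1)/(1/(1 - x)), which simplifies back to x + 1/(1 - x) + (x - 1)/x; check: E(3) = 19/6, E(-1/2) = 19/6.   [invariant]
(C) x^2  ->  (1/(1 - x))^2 = (x - 1)^(-2); check: E(3) = 9 but E(-1/2) = 1/4.   [not invariant]
(D) x/(1 - x)  ->  (1/(1 - x))/(1 - (1/(1 - x))) = -1/x; check: E(3) = -3/2 but E(-1/2) = -1/3.   [not invariant]

Only (B) is unchanged. Indeed f(f(x)) = 1/(1 - 1/(1-x)) = (1-x)/(-x) = (x-1)/x, so E(x) = x + f(x) + f(f(x)) is the sum over the whole 3-cycle; applying f just permutes the three terms cyclically (x -> f(x) -> f(f(x)) -> x), leaving the sum unchanged.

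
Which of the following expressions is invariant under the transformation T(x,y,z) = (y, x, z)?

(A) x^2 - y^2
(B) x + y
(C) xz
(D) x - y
B

Apply T(x,y,z) = (y, x, z) to each option, i.e. replace (x, y, z) by the transformed coordinates.
Substitute the transformed coordinates into each option and compare with the original:
(A) x^2 - y^2  ->  (y)^2 - (x)^2 = -x^2 + y^2   [differs from x^2 - y^2: not invariant]
(B) x + y  ->  (y) + (x) = x + y   [equals x + y: invariant]
(C) xz  ->  (y)(z) = yz   [differs from xz: not invariant]
(D) x - y  ->  (y) - (x) = -x + y   [differs from x - y: not invariant]

Only option (B), x + y, is unchanged by the transformation.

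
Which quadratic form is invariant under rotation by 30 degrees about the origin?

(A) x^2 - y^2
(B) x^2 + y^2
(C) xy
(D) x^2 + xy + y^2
B

Rotation by 30 degrees sends (x, y) to (sqrt(3)x/2 - y/2, x/2 + sqrt(3)y/2).
Substitute the transformed coordinates into each option and compare with the original:
(A) x^2 - y^2  ->  (sqrt(3)x/2 - y/2)^2 - (x/2 + sqrt(3)y/2)^2 = x^2/2 - sqrt(3)xy - y^2/2   [differs from x^2 - y^2: not invariant]
(B) x^2 + y^2  ->  (sqrt(3)x/2 - y/2)^2 + (x/2 + sqrt(3)y/2)^2 = x^2 + y^2   [equals x^2 + y^2: invariant]
(C) xy  ->  (sqrt(3)x/2 - y/2)(x/2 + sqrt(3)y/2) = sqrt(3)x^2/4 + xy/2 - sqrt(3)y^2/4   [differs from xy: not invariant]
(D) x^2 + xy + y^2  ->  (sqrt(3)x/2 - y/2)^2 + (sqrt(3)x/2 - y/2)(x/2 + sqrt(3)y/2) + (x/2 + sqrt(3)y/2)^2 = sqrt(3)x^2/4 + x^2 + xy/2 - sqrt(3)y^2/4 + y^2   [differs from x^2 + xy + y^2: not invariant]

Only option (B), x^2 + y^2, is unchanged by the transformation.
x^2 + y^2 is the squared distance from the origin, which rotations preserve.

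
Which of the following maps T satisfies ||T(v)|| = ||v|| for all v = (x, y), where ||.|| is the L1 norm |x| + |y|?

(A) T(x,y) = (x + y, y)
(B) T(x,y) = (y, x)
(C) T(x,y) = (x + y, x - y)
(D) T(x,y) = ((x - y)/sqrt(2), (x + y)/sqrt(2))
B

A transformation preserves a norm if ||T(v)|| = ||v|| for every v; a single vector where the norm changes rules an option out.

(A) T(x,y) = (x + y, y): v = (0, 1) has norm |0| + |1| = 1, but T(v) = (1, 1) has norm 2 -- not preserved.
(B) T(x,y) = (y, x): preserves the norm -- it only permutes the coordinates and/or flips signs, which leaves |x| + |y| unchanged.
(C) T(x,y) = (x + y, x - y): v = (1, 0) has norm |1| + |0| = 1, but T(v) = (1, 1) has norm 2 -- not preserved.
(D) T(x,y) = ((x - y)/sqrt(2), (x + y)/sqrt(2)): v = (1, 0) has norm |1| + |0| = 1, but T(v) = (sqrt(2)/2, sqrt(2)/2) has norm sqrt(2) -- not preserved.

Therefore the answer is (B).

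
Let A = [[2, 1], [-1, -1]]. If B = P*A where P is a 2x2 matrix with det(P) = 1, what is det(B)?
-1

By the multiplicative property of determinants, det(B) = det(P*A) = det(P) * det(A) = det(A),
so the determinant is invariant under multiplication by any determinant-1 matrix; we just need det(A).

det(A) = (2)(-1) - (1)(-1) = -2 - (-1) = -1

Therefore det(B) = 1 * (-1) = -1.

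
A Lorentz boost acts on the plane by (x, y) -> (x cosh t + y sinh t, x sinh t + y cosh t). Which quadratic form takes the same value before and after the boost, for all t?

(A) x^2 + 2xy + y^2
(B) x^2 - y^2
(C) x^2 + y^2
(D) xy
B

Write x' = x cosh t + y sinh t, y' = x sinh t + y cosh t and substitute into each option:
(A) x^2 + 2xy + y^2: (x' + y')^2 with x' + y' = (x + y)(cosh t + sinh t) = (x + y)e^t, so it becomes (x + y)^2 e^(2t)   [not invariant for t != 0]
(B) x^2 - y^2: (x cosh t + y sinh t)^2 - (x sinh t + y cosh t)^2 = x^2(cosh^2 t - sinh^2 t) + 2xy(cosh t sinh t - sinh t cosh t) + y^2(sinh^2 t - cosh^2 t) = x^2 - y^2   [invariant, using cosh^2 t - sinh^2 t = 1]
(C) x^2 + y^2: (x cosh t + y sinh t)^2 + (x sinh t + y cosh t)^2 = (x^2 + y^2)(cosh^2 t + sinh^2 t) + 4xy sinh t cosh t = (x^2 + y^2) cosh 2t + 2xy sinh 2t   [not invariant for t != 0]
(D) xy: (x cosh t + y sinh t)(x sinh t + y cosh t) = xy(cosh^2 t + sinh^2 t) + (x^2 + y^2) sinh t cosh t = xy cosh 2t + (x^2 + y^2)(sinh 2t)/2   [not invariant for t != 0]

Only (B) x^2 - y^2 is unchanged; it is the Minkowski form preserved by Lorentz boosts, just as x^2 + y^2 is preserved by ordinary rotations.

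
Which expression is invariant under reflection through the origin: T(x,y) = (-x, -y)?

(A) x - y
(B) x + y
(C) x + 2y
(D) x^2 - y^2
D

The map is reflection through the origin: T(x,y) = (-x, -y).
Substitute the transformed coordinates into each option and compare with the original:
(A) x - y  ->  (-x) - (-y) = -x + y   [differs from x - y: not invariant]
(B) x + y  ->  (-x) + (-y) = -x - y   [differs from x + y: not invariant]
(C) x + 2y  ->  (-x) + 2(-y) = -x - 2y   [differs from x + 2y: not invariant]
(D) x^2 - y^2  ->  (-x)^2 - (-y)^2 = x^2 - y^2   [equals x^2 - y^2: invariant]

Only option (D), x^2 - y^2, is unchanged by the transformation.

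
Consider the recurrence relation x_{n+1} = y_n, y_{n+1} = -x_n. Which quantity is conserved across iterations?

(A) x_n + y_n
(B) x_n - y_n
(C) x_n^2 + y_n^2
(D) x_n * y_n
C

For the recurrence x_{n+1} = y_n, y_{n+1} = -x_n:

x_{n+1}^2 + y_{n+1}^2 = y_n^2 + (-x_n)^2 = x_n^2 + y_n^2
The sum of squares is conserved (like energy in a harmonic oscillator).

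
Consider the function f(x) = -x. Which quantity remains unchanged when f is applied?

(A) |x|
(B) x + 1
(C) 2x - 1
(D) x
A

For f(x) = -x:
Applying f replaces x by -x. Since |-x| = |x|, the absolute value is unchanged by f, whereas x -> -x, 2x - 1 -> -2x - 1 and x + 1 -> -x + 1 all change.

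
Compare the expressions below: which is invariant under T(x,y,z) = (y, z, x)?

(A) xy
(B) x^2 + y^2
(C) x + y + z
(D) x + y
C

Apply T(x,y,z) = (y, z, x) to each option, i.e. replace (x, y, z) by the transformed coordinates.
Substitute the transformed coordinates into each option and compare with the original:
(A) xy  ->  (y)(z) = yz   [differs from xy: not invariant]
(B) x^2 + y^2  ->  (y)^2 + (z)^2 = y^2 + z^2   [differs from x^2 + y^2: not invariant]
(C) x + y + z  ->  (y) + (z) + (x) = x + y + z   [equals x + y + z: invariant]
(D) x + y  ->  (y) + (z) = y + z   [differs from x + y: not invariant]

Only option (C), x + y + z, is unchanged by the transformation.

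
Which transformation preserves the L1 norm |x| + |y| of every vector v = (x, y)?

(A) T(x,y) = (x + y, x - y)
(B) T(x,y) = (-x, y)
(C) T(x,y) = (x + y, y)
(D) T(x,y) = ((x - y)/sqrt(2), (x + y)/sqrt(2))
B

A transformation preserves a norm if ||T(v)|| = ||v|| for every v; a single vector where the norm changes rules an option out.

(A) T(x,y) = (x + y, x - y): v = (1, 0) has norm |1| + |0| = 1, but T(v) = (1, 1) has norm 2 -- not preserved.
(B) T(x,y) = (-x, y): preserves the norm -- it only permutes the coordinates and/or flips signs, which leaves |x| + |y| unchanged.
(C) T(x,y) = (x + y, y): v = (0, 1) has norm |0| + |1| = 1, but T(v) = (1, 1) has norm 2 -- not preserved.
(D) T(x,y) = ((x - y)/sqrt(2), (x + y)/sqrt(2)): v = (1, 0) has norm |1| + |0| = 1, but T(v) = (sqrt(2)/2, sqrt(2)/2) has norm sqrt(2) -- not preserved.

Therefore the answer is (B).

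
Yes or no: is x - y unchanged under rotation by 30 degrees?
No

Applying rotation by 30 degrees: x' = x*cos(30 degrees) - y*sin(30 degrees) = sqrt(3)x/2 - y/2, y' = x*sin(30 degrees) + y*cos(30 degrees) = x/2 + sqrt(3)y/2

Substituting into x - y:
(sqrt(3)x/2 - y/2) - (x/2 + sqrt(3)y/2)
= -x/2 + sqrt(3)x/2 - sqrt(3)y/2 - y/2

This differs from the original expression x - y, so it is NOT invariant.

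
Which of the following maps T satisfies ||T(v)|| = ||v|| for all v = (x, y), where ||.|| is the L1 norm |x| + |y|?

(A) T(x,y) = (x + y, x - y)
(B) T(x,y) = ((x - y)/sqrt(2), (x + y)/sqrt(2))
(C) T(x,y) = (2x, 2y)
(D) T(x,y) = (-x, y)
D

A transformation preserves a norm if ||T(v)|| = ||v|| for every v; a single vector where the norm changes rules an option out.

(A) T(x,y) = (x + y, x - y): v = (1, 0) has norm |1| + |0| = 1, but T(v) = (1, 1) has norm 2 -- not preserved.
(B) T(x,y) = ((x - y)/sqrt(2), (x + y)/sqrt(2)): v = (1, 0) has norm |1| + |0| = 1, but T(v) = (sqrt(2)/2, sqrt(2)/2) has norm sqrt(2) -- not preserved.
(C) T(x,y) = (2x, 2y): v = (1, 0) has norm |1| + |0| = 1, but T(v) = (2, 0) has norm 2 -- not preserved.
(D) T(x,y) = (-x, y): preserves the norm -- it only permutes the coordinates and/or flips signs, which leaves |x| + |y| unchanged.

Therefore the answer is (D).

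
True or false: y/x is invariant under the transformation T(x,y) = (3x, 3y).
True

Substitute T(x,y) = (3x, 3y) into the expression and compare with the original.

Original: y/x
After applying T: (3y)/(3x) = y/x

This is identical to the original y/x, so the expression is invariant.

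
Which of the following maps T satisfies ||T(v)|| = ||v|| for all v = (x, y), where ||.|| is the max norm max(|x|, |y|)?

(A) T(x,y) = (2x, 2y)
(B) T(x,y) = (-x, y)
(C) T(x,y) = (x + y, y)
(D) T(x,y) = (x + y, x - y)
B

A transformation preserves a norm if ||T(v)|| = ||v|| for every v; a single vector where the norm changes rules an option out.

(A) T(x,y) = (2x, 2y): v = (1, 0) has norm max(|1|, |0|) = 1, but T(v) = (2, 0) has norm 2 -- not preserved.
(B) T(x,y) = (-x, y): preserves the norm -- it only permutes the coordinates and/or flips signs, which leaves max(|x|, |y|) unchanged.
(C) T(x,y) = (x + y, y): v = (1, 1) has norm max(|1|, |1|) = 1, but T(v) = (2, 1) has norm 2 -- not preserved.
(D) T(x,y) = (x + y, x - y): v = (1, 1) has norm max(|1|, |1|) = 1, but T(v) = (2, 0) has norm 2 -- not preserved.

Therefore the answer is (B).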